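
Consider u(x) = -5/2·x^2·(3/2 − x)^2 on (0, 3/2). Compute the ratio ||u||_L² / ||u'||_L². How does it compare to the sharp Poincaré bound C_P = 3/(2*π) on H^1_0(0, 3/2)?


||u||_L² / ||u'||_L² = sqrt(3)/4 < C_P = 3/(2*π).

u(x) = -5/2·x^2·(3/2 − x)^2, so u'(x) = 5*x*(-8*x^2 + 18*x - 9)/4.
u(x) = -5/2·x^2·(3/2 − x)^2 vanishes at x = 0 and x = 3/2, so u ∈ H^1_0(0, 3/2). Differentiate via the product rule and integrate the resulting polynomials term by term.
  ∫_0^3/2 u² dx = ∫_0^3/2 (25*x^8/4 - 75*x^7/2 + 675*x^6/8 - 675*x^5/8 + 2025*x^4/64) dx. Term by term:
    ∫_0^3/2 25*x^8/4 dx = 54675/2048;  ∫_0^3/2 -75*x^7/2 dx = -492075/4096;  ∫_0^3/2 675*x^6/8 dx = 1476225/7168;
    ∫_0^3/2 -675*x^5/8 dx = -164025/1024;  ∫_0^3/2 2025*x^4/64 dx = 98415/2048.
  Sum: 54675/2048 − 492075/4096 + 1476225/7168 − 164025/1024 + 98415/2048 = 10935/28672.
  ∫_0^3/2 (u')² dx = ∫_0^3/2 (100*x^6 - 450*x^5 + 2925*x^4/4 - 2025*x^3/4 + 2025*x^2/16) dx. Term by term:
    ∫_0^3/2 100*x^6 dx = 54675/224;  ∫_0^3/2 -450*x^5 dx = -54675/64;  ∫_0^3/2 2925*x^4/4 dx = 142155/128;
    ∫_0^3/2 -2025*x^3/4 dx = -164025/256;  ∫_0^3/2 2025*x^2/16 dx = 18225/128.
  Sum: 54675/224 − 54675/64 + 142155/128 − 164025/256 + 18225/128 = 3645/1792.
∫_0^3/2 u² dx = 10935/28672, so ||u||_L² = 27*sqrt(105)/448.
∫_0^3/2 (u')² dx = 3645/1792, so ||u'||_L² = 27*sqrt(35)/112.
Ratio ||u||_L² / ||u'||_L² = sqrt(3)/4.
Sharp Poincaré constant on H^1_0(0, 3/2) is C_P = L/π = 3/(2*π), achieved by sin(2*π/3·x).
A polynomial bump cannot attain the sharp Poincaré constant (only the first sine eigenfunction does), so the ratio is strictly less than C_P, consistent with ||u||_L² ≤ C_P ||u'||_L².


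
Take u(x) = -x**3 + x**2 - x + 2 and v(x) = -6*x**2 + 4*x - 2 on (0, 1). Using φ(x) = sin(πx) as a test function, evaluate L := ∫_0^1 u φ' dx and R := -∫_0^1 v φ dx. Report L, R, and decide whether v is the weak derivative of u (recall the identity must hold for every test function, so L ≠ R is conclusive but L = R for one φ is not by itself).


LHS = -12/π^3 + 3/π, RHS = -24/π^3 + 6/π. No, v is not the weak derivative of u.

u(x) = -x**3 + x**2 - x + 2, classical derivative u'(x) = -3*x**2 + 2*x - 1.
φ(x) = sin(πx), so φ'(x) = π*cos(π*x).
Note φ(0) = φ(1) = 0, so the boundary term u·φ vanishes.
LHS = ∫_0^1 u(x) φ'(x) dx = ∫_0^1 (-π*x^3*cos(π*x) + π*x^2*cos(π*x) - π*x*cos(π*x) + 2*π*cos(π*x)) dx. Term by term:
  ∫_0^1 2*π*cos(π*x) dx = 0;  ∫_0^1 π*x^2*cos(π*x) dx = -2/π;  ∫_0^1 -π*x*cos(π*x) dx = 2/π;
  ∫_0^1 -π*x^3*cos(π*x) dx = -12/π^3 + 3/π.
Sum: 0 − 2/π + 2/π + -12/π^3 + 3/π = -12/π^3 + 3/π.
So LHS = -12/π^3 + 3/π.
∫_0^1 v(x) φ(x) dx = ∫_0^1 (-6*x^2*sin(π*x) + 4*x*sin(π*x) - 2*sin(π*x)) dx. Term by term:
  ∫_0^1 -2*sin(π*x) dx = -4/π;  ∫_0^1 -6*x^2*sin(π*x) dx = -6/π + 24/π^3;  ∫_0^1 4*x*sin(π*x) dx = 4/π.
Sum: -4/π + -6/π + 24/π^3 + 4/π = -6/π + 24/π^3.
So RHS = -∫_0^1 v(x) φ(x) dx = -24/π^3 + 6/π.
LHS − RHS = -3/π + 12/π^3 ≠ 0, so the identity fails.
(For a valid weak derivative the identity must hold for EVERY test function, in particular this one. The failure shows v is NOT the weak derivative of u.)
Correct weak derivative would be u'(x) = -3*x**2 + 2*x - 1.


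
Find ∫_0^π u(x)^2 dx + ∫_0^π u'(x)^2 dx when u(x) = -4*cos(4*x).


||u||_{H^1(0,π)}^2 = 136*π

u'(x) = 16*sin(4*x).
Expand u² and (u')² and integrate term by term on (0, π), using: for integers n ≥ 1, ∫_0^π sin²(nx) dx = ∫_0^π cos²(nx) dx = π/2; for n ≠ n', ∫_0^π sin(nx)sin(n'x) dx = ∫_0^π cos(nx)cos(n'x) dx = 0; and by product-to-sum, ∫_0^π sin(nx)cos(n'x) dx = ½∫_0^π [sin((n+n')x) + sin((n−n')x)] dx, which is 0 when n+n' is even and 2n/(n²−n'²) when n+n' is odd (it need not vanish on (0, π)).
  u² squared terms: (-4)²·∫cos(4x)² dx = 16·π/2 = 8*π.
  So ∫_0^π u² dx = 8*π.
  (u')² squared terms: (16)²·∫sin(4x)² dx = 256·π/2 = 128*π.
  So ∫_0^π (u')² dx = 128*π.
||u||_{H^1}^2 = (8*π) + (128*π) = 136*π.


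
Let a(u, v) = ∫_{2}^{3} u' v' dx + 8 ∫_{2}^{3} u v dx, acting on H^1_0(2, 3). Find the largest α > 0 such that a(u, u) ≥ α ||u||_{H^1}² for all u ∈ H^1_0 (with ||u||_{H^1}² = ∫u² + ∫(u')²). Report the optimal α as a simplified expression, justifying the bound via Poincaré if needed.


α = 1

Coercivity of a(·,·) on H^1_0(2, 3) means a(u, u) ≥ α ||u||_{H^1}² for every u ∈ H^1_0.
The interval has length L = 1, and Poincaré/coercivity depend only on L. Here a(u, u) = ∫(u')² + (8)·∫u².
Here c = 8 ≥ 1, so a(u,u) = ∫(u')² + c∫u² ≥ ∫(u')² + ∫u² = ||u||_{H^1}², i.e. α = 1 works. No larger α is possible: a(u,u) ≥ α||u||_{H^1}² means (1−α)∫(u')² ≥ (α−c)∫u², and for the modes u_n = sin(nπ(x−x₀)/L) (x₀ the left endpoint) one has ∫u_n²/∫(u_n')² = (L/(nπ))² → 0, so a(u_n,u_n)/||u_n||_{H^1}² → 1. Hence the optimal constant is α = 1.
Therefore α = 1.


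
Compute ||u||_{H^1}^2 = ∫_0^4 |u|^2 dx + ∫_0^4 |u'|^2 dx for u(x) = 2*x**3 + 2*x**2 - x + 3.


||u||_{H^1}^2 = 912488/35

The H^1 norm (squared) on an interval (0, L) is
  ||u||_{H^1}^2 = ∫_0^L u(x)^2 dx + ∫_0^L u'(x)^2 dx.
Compute u'(x) = 6*x**2 + 4*x - 1.
Then u(x)^2 = 4*x**6 + 8*x**5 + 8*x**3 + 13*x**2 - 6*x + 9 and u'(x)^2 = 36*x**4 + 48*x**3 + 4*x**2 - 8*x + 1.
Integrate each monomial from 0 to 4 using ∫_0^4 c·x^n dx = c·4^(n+1)/(n+1):
  ∫_0^4 u(x)^2 dx = ∫_0^4 (4*x^6 + 8*x^5 + 8*x^3 + 13*x^2 - 6*x + 9) dx. Term by term:
    ∫_0^4 4*x^6 dx = 65536/7;  ∫_0^4 8*x^5 dx = 16384/3;  ∫_0^4 8*x^3 dx = 512;
    ∫_0^4 13*x^2 dx = 832/3;  ∫_0^4 -6*x dx = -48;  ∫_0^4 9 dx = 36.
  Sum: 65536/7 + 16384/3 + 512 + 832/3 − 48 + 36 = 327620/21.
  ∫_0^4 u'(x)^2 dx = ∫_0^4 (36*x^4 + 48*x^3 + 4*x^2 - 8*x + 1) dx. Term by term:
    ∫_0^4 36*x^4 dx = 36864/5;  ∫_0^4 48*x^3 dx = 3072;  ∫_0^4 4*x^2 dx = 256/3;
    ∫_0^4 -8*x dx = -64;  ∫_0^4 1 dx = 4.
  Sum: 36864/5 + 3072 + 256/3 − 64 + 4 = 157052/15.
Adding: ||u||_{H^1}^2 = 327620/21 + 157052/15 = 912488/35.


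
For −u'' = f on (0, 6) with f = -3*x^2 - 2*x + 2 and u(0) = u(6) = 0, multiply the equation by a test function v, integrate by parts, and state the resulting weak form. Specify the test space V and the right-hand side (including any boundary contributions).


V = H^1_0(0, 6) (so v(0) = v(6) = 0); weak form: ∫_0^6 u'v' dx = ∫_0^6 (-3*x^2 - 2*x + 2) v dx for all v ∈ V.

Multiply both sides by a test function v and integrate from 0 to 6:
  ∫_0^6 −u''(x) v(x) dx = ∫_0^6 f(x) v(x) dx.
Integrate the LHS by parts once:
  ∫_0^6 −u'' v dx = −[u'(x) v(x)]_0^6 + ∫_0^6 u'(x) v'(x) dx.
Thus ∫_0^6 u'(x) v'(x) dx = ∫_0^6 f(x) v(x) dx + [u'(x) v(x)]_0^6.
Choose V so that boundary terms are either known or forced to vanish.
u is Dirichlet: u(0) = u(6) = 0. Let V = H^1_0(0, 6); then v(0) = v(6) = 0, and [u' v]_0^6 = 0.
Weak formulation: find u (satisfying any essential BC) such that ∫_0^6 u'(x) v'(x) dx = ∫_0^6 f v dx for all v ∈ V.
Substituting f(x) = -3*x^2 - 2*x + 2, the right-hand side is ∫_0^6 (-3*x^2 - 2*x + 2) v dx.


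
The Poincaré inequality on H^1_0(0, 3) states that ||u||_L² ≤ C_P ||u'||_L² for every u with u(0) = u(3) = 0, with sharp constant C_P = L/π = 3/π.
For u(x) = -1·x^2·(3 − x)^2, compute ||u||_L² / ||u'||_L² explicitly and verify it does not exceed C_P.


||u||_L² / ||u'||_L² = sqrt(3)/2 < C_P = 3/π.

u(x) = -1·x^2·(3 − x)^2, so u'(x) = 2*x*(x*(3 - x) - (x - 3)^2).
u(x) = -1·x^2·(3 − x)^2 vanishes at x = 0 and x = 3, so u ∈ H^1_0(0, 3). Differentiate via the product rule and integrate the resulting polynomials term by term.
  ∫_0^3 u² dx = ∫_0^3 (x^8 - 12*x^7 + 54*x^6 - 108*x^5 + 81*x^4) dx. Term by term:
    ∫_0^3 x^8 dx = 2187;  ∫_0^3 -12*x^7 dx = -19683/2;  ∫_0^3 54*x^6 dx = 118098/7;
    ∫_0^3 -108*x^5 dx = -13122;  ∫_0^3 81*x^4 dx = 19683/5.
  Sum: 2187 − 19683/2 + 118098/7 − 13122 + 19683/5 = 2187/70.
  ∫_0^3 (u')² dx = ∫_0^3 (16*x^6 - 144*x^5 + 468*x^4 - 648*x^3 + 324*x^2) dx. Term by term:
    ∫_0^3 16*x^6 dx = 34992/7;  ∫_0^3 -144*x^5 dx = -17496;  ∫_0^3 468*x^4 dx = 113724/5;
    ∫_0^3 -648*x^3 dx = -13122;  ∫_0^3 324*x^2 dx = 2916.
  Sum: 34992/7 − 17496 + 113724/5 − 13122 + 2916 = 1458/35.
∫_0^3 u² dx = 2187/70, so ||u||_L² = 27*sqrt(210)/70.
∫_0^3 (u')² dx = 1458/35, so ||u'||_L² = 27*sqrt(70)/35.
Ratio ||u||_L² / ||u'||_L² = sqrt(3)/2.
Sharp Poincaré constant on H^1_0(0, 3) is C_P = L/π = 3/π, achieved by sin(π/3·x).
A polynomial bump cannot attain the sharp Poincaré constant (only the first sine eigenfunction does), so the ratio is strictly less than C_P, consistent with ||u||_L² ≤ C_P ||u'||_L².


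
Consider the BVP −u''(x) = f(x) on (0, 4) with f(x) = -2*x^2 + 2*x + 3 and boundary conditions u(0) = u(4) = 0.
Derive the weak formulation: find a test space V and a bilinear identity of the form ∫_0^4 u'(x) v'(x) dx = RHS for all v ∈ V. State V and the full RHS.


V = H^1_0(0, 4) (so v(0) = v(4) = 0); weak form: ∫_0^4 u'v' dx = ∫_0^4 (-2*x^2 + 2*x + 3) v dx for all v ∈ V.

Multiply both sides by a test function v and integrate from 0 to 4:
  ∫_0^4 −u''(x) v(x) dx = ∫_0^4 f(x) v(x) dx.
Integrate the LHS by parts once:
  ∫_0^4 −u'' v dx = −[u'(x) v(x)]_0^4 + ∫_0^4 u'(x) v'(x) dx.
Thus ∫_0^4 u'(x) v'(x) dx = ∫_0^4 f(x) v(x) dx + [u'(x) v(x)]_0^4.
Choose V so that boundary terms are either known or forced to vanish.
u is Dirichlet: u(0) = u(4) = 0. Let V = H^1_0(0, 4); then v(0) = v(4) = 0, and [u' v]_0^4 = 0.
Weak formulation: find u (satisfying any essential BC) such that ∫_0^4 u'(x) v'(x) dx = ∫_0^4 f v dx for all v ∈ V.
Substituting f(x) = -2*x^2 + 2*x + 3, the right-hand side is ∫_0^4 (-2*x^2 + 2*x + 3) v dx.


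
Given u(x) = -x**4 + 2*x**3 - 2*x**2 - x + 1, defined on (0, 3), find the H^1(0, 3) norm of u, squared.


||u||_{H^1}^2 = 171177/70

The H^1 norm (squared) on an interval (0, L) is
  ||u||_{H^1}^2 = ∫_0^L u(x)^2 dx + ∫_0^L u'(x)^2 dx.
Compute u'(x) = -4*x**3 + 6*x**2 - 4*x - 1.
Then u(x)^2 = x**8 - 4*x**7 + 8*x**6 - 6*x**5 - 2*x**4 + 8*x**3 - 3*x**2 - 2*x + 1 and u'(x)^2 = 16*x**6 - 48*x**5 + 68*x**4 - 40*x**3 + 4*x**2 + 8*x + 1.
Integrate each monomial from 0 to 3 using ∫_0^3 c·x^n dx = c·3^(n+1)/(n+1):
  ∫_0^3 u(x)^2 dx = ∫_0^3 (x^8 - 4*x^7 + 8*x^6 - 6*x^5 - 2*x^4 + 8*x^3 - 3*x^2 - 2*x + 1) dx. Term by term:
    ∫_0^3 x^8 dx = 2187;  ∫_0^3 -4*x^7 dx = -6561/2;  ∫_0^3 8*x^6 dx = 17496/7;
    ∫_0^3 -6*x^5 dx = -729;  ∫_0^3 -2*x^4 dx = -486/5;  ∫_0^3 8*x^3 dx = 162;
    ∫_0^3 -3*x^2 dx = -27;  ∫_0^3 -2*x dx = -9;  ∫_0^3 1 dx = 3.
  Sum: 2187 − 6561/2 + 17496/7 − 729 − 486/5 + 162 − 27 − 9 + 3 = 49611/70.
  ∫_0^3 u'(x)^2 dx = ∫_0^3 (16*x^6 - 48*x^5 + 68*x^4 - 40*x^3 + 4*x^2 + 8*x + 1) dx. Term by term:
    ∫_0^3 16*x^6 dx = 34992/7;  ∫_0^3 -48*x^5 dx = -5832;  ∫_0^3 68*x^4 dx = 16524/5;
    ∫_0^3 -40*x^3 dx = -810;  ∫_0^3 4*x^2 dx = 36;  ∫_0^3 8*x dx = 36;
    ∫_0^3 1 dx = 3.
  Sum: 34992/7 − 5832 + 16524/5 − 810 + 36 + 36 + 3 = 60783/35.
Adding: ||u||_{H^1}^2 = 49611/70 + 60783/35 = 171177/70.


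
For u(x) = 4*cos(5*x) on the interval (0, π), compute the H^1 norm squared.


||u||_{H^1(0,π)}^2 = 208*π

u'(x) = -20*sin(5*x).
Expand u² and (u')² and integrate term by term on (0, π), using: for integers n ≥ 1, ∫_0^π sin²(nx) dx = ∫_0^π cos²(nx) dx = π/2; for n ≠ n', ∫_0^π sin(nx)sin(n'x) dx = ∫_0^π cos(nx)cos(n'x) dx = 0; and by product-to-sum, ∫_0^π sin(nx)cos(n'x) dx = ½∫_0^π [sin((n+n')x) + sin((n−n')x)] dx, which is 0 when n+n' is even and 2n/(n²−n'²) when n+n' is odd (it need not vanish on (0, π)).
  u² squared terms: (4)²·∫cos(5x)² dx = 16·π/2 = 8*π.
  So ∫_0^π u² dx = 8*π.
  (u')² squared terms: (-20)²·∫sin(5x)² dx = 400·π/2 = 200*π.
  So ∫_0^π (u')² dx = 200*π.
||u||_{H^1}^2 = (8*π) + (200*π) = 208*π.


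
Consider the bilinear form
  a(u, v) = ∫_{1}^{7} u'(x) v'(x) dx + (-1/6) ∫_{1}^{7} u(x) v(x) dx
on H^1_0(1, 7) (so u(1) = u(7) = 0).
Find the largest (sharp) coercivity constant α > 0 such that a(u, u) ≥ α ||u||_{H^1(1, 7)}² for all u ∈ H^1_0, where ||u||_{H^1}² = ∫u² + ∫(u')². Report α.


α = (-6 + π^2)/(π^2 + 36)

Coercivity of a(·,·) on H^1_0(1, 7) means a(u, u) ≥ α ||u||_{H^1}² for every u ∈ H^1_0.
The interval has length L = 6, and Poincaré/coercivity depend only on L. Here a(u, u) = ∫(u')² + (-1/6)·∫u².
Here c = -1/6 < 0 with |c| < (π/L)² = π^2/36, so coercivity still holds. The condition a(u,u) ≥ α||u||_{H^1}² reads (1−α)∫(u')² ≥ (α−c)∫u². Any admissible α is ≤ 1 (rapidly oscillating u have ∫u²/∫(u')² → 0), and α = 1 would force 0 ≥ (1−c)∫u², impossible since c < 1; so 1−α > 0. By the sharp Poincaré inequality on H^1_0 of an interval of length L, ∫(u')² ≥ (π/L)²∫u² with equality for the first sine mode sin(π(x−x₀)/L) (x₀ the left endpoint), so the inequality holds for all u iff (1−α)(π/L)² ≥ α − c, i.e. α ≤ ((π/L)² + c)/((π/L)² + 1) = (1 + c(L/π)²)/(1 + (L/π)²). (Direct route, valid since c ≤ 0: Poincaré gives c∫u² ≥ c(L/π)²∫(u')², so a(u,u) ≥ (1 + c(L/π)²)∫(u')², while ||u||_{H^1}² ≤ (1 + (L/π)²)∫(u')²; dividing yields the same α.) With (π/L)² = π^2/36 and c = -1/6, the largest admissible constant is α = ((π/L)² + c)/((π/L)² + 1).
Simplifying, α = (-6 + π^2)/(π^2 + 36).


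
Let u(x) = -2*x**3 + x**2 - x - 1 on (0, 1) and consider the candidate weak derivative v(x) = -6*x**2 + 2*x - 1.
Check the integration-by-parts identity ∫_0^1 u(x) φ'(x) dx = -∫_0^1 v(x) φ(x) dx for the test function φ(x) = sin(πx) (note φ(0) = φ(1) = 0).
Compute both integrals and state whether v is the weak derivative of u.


LHS = -24/π^3 + 6/π, RHS = -24/π^3 + 6/π. Yes, v = u' weakly.

u(x) = -2*x**3 + x**2 - x - 1, classical derivative u'(x) = -6*x**2 + 2*x - 1.
φ(x) = sin(πx), so φ'(x) = π*cos(π*x).
Note φ(0) = φ(1) = 0, so the boundary term u·φ vanishes.
LHS = ∫_0^1 u(x) φ'(x) dx = ∫_0^1 (-2*π*x^3*cos(π*x) + π*x^2*cos(π*x) - π*x*cos(π*x) - π*cos(π*x)) dx. Term by term:
  ∫_0^1 -π*cos(π*x) dx = 0;  ∫_0^1 π*x^2*cos(π*x) dx = -2/π;  ∫_0^1 -π*x*cos(π*x) dx = 2/π;
  ∫_0^1 -2*π*x^3*cos(π*x) dx = -24/π^3 + 6/π.
Sum: 0 − 2/π + 2/π + -24/π^3 + 6/π = -24/π^3 + 6/π.
So LHS = -24/π^3 + 6/π.
∫_0^1 v(x) φ(x) dx = ∫_0^1 (-6*x^2*sin(π*x) + 2*x*sin(π*x) - sin(π*x)) dx. Term by term:
  ∫_0^1 -sin(π*x) dx = -2/π;  ∫_0^1 -6*x^2*sin(π*x) dx = -6/π + 24/π^3;  ∫_0^1 2*x*sin(π*x) dx = 2/π.
Sum: -2/π + -6/π + 24/π^3 + 2/π = -6/π + 24/π^3.
So RHS = -∫_0^1 v(x) φ(x) dx = -24/π^3 + 6/π.
LHS = RHS, so the identity holds for this test φ.
Moreover u is smooth here and v(x) = u'(x) = -6*x**2 + 2*x - 1 pointwise, so the identity holds for every test function. Hence v is the weak derivative of u.


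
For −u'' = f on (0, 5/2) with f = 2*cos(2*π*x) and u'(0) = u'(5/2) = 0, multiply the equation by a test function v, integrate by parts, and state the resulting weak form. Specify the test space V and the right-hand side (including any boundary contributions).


V = H^1(0, 5/2) (no boundary constraint on v; u is determined up to an additive constant); weak form: ∫_0^5/2 u'v' dx = ∫_0^5/2 (2*cos(2*π*x)) v dx for all v ∈ V.

Multiply both sides by a test function v and integrate from 0 to 5/2:
  ∫_0^5/2 −u''(x) v(x) dx = ∫_0^5/2 f(x) v(x) dx.
Integrate the LHS by parts once:
  ∫_0^5/2 −u'' v dx = −[u'(x) v(x)]_0^5/2 + ∫_0^5/2 u'(x) v'(x) dx.
Thus ∫_0^5/2 u'(x) v'(x) dx = ∫_0^5/2 f(x) v(x) dx + [u'(x) v(x)]_0^5/2.
Choose V so that boundary terms are either known or forced to vanish.
u has homogeneous Neumann: u'(0) = u'(5/2) = 0. So [u' v]_0^5/2 = 0·v(5/2) − 0·v(0) = 0 for any v; take V = H^1(0, 5/2).
Weak formulation: find u (satisfying any essential BC) such that ∫_0^5/2 u'(x) v'(x) dx = ∫_0^5/2 f v dx for all v ∈ V (homogeneous Neumann, so boundary terms vanish).
Substituting f(x) = 2*cos(2*π*x), the right-hand side is ∫_0^5/2 (2*cos(2*π*x)) v dx.
Compatibility check (pure Neumann): taking v ≡ 1 ∈ V gives 0 = ∫_0^5/2 f dx + (0) − (0), i.e. ∫_0^5/2 f dx must equal u'(0) − u'(5/2) = 0. Indeed ∫_0^5/2 (2*cos(2*π*x)) dx = 0, so the data are compatible. The solution is then unique only up to an additive constant (fix it e.g. by requiring ∫_0^5/2 u dx = 0).


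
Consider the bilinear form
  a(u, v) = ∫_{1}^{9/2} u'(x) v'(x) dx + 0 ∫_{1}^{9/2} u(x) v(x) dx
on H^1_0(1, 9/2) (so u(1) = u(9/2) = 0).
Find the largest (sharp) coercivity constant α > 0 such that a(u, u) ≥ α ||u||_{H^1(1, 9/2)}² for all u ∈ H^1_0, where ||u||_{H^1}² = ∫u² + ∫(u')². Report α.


α = 4*π^2/(4*π^2 + 49)

Coercivity of a(·,·) on H^1_0(1, 9/2) means a(u, u) ≥ α ||u||_{H^1}² for every u ∈ H^1_0.
The interval has length L = 7/2, and Poincaré/coercivity depend only on L. Here a(u, u) = ∫(u')² + (0)·∫u².
Here c = 0, so a(u,u) = ∫(u')² alone. The condition a(u,u) ≥ α||u||_{H^1}² reads (1−α)∫(u')² ≥ (α−c)∫u². Any admissible α is ≤ 1 (rapidly oscillating u have ∫u²/∫(u')² → 0), and α = 1 would force 0 ≥ (1−c)∫u², impossible since c < 1; so 1−α > 0. By the sharp Poincaré inequality on H^1_0 of an interval of length L, ∫(u')² ≥ (π/L)²∫u² with equality for the first sine mode sin(π(x−x₀)/L) (x₀ the left endpoint), so the inequality holds for all u iff (1−α)(π/L)² ≥ α − c, i.e. α ≤ ((π/L)² + c)/((π/L)² + 1) = (1 + c(L/π)²)/(1 + (L/π)²). (Direct route, valid since c ≤ 0: Poincaré gives c∫u² ≥ c(L/π)²∫(u')², so a(u,u) ≥ (1 + c(L/π)²)∫(u')², while ||u||_{H^1}² ≤ (1 + (L/π)²)∫(u')²; dividing yields the same α.) With (π/L)² = 4*π^2/49 and c = 0, the largest admissible constant is α = ((π/L)² + c)/((π/L)² + 1).
Simplifying, α = 4*π^2/(4*π^2 + 49).


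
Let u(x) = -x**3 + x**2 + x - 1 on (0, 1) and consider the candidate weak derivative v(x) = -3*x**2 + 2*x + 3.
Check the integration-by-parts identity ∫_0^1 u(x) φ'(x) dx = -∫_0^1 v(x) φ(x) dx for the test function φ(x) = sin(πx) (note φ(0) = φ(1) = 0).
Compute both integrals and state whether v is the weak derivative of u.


LHS = (-12 - π^2)/π^3, RHS = -5/π - 12/π^3. No, v is not the weak derivative of u.

u(x) = -x**3 + x**2 + x - 1, classical derivative u'(x) = -3*x**2 + 2*x + 1.
φ(x) = sin(πx), so φ'(x) = π*cos(π*x).
Note φ(0) = φ(1) = 0, so the boundary term u·φ vanishes.
LHS = ∫_0^1 u(x) φ'(x) dx = ∫_0^1 (-π*x^3*cos(π*x) + π*x^2*cos(π*x) + π*x*cos(π*x) - π*cos(π*x)) dx. Term by term:
  ∫_0^1 -π*cos(π*x) dx = 0;  ∫_0^1 π*x*cos(π*x) dx = -2/π;  ∫_0^1 π*x^2*cos(π*x) dx = -2/π;
  ∫_0^1 -π*x^3*cos(π*x) dx = -12/π^3 + 3/π.
Sum: 0 − 2/π − 2/π + -12/π^3 + 3/π = (-12 - π^2)/π^3.
So LHS = (-12 - π^2)/π^3.
∫_0^1 v(x) φ(x) dx = ∫_0^1 (-3*x^2*sin(π*x) + 2*x*sin(π*x) + 3*sin(π*x)) dx. Term by term:
  ∫_0^1 3*sin(π*x) dx = 6/π;  ∫_0^1 -3*x^2*sin(π*x) dx = -3/π + 12/π^3;  ∫_0^1 2*x*sin(π*x) dx = 2/π.
Sum: 6/π + -3/π + 12/π^3 + 2/π = 12/π^3 + 5/π.
So RHS = -∫_0^1 v(x) φ(x) dx = -5/π - 12/π^3.
LHS − RHS = 4/π ≠ 0, so the identity fails.
(For a valid weak derivative the identity must hold for EVERY test function, in particular this one. The failure shows v is NOT the weak derivative of u.)
Correct weak derivative would be u'(x) = -3*x**2 + 2*x + 1.


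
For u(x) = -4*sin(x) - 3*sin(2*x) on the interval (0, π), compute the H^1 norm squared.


||u||_{H^1(0,π)}^2 = 77*π/2

u'(x) = -4*cos(x) - 6*cos(2*x).
Expand u² and (u')² and integrate term by term on (0, π), using: for integers n ≥ 1, ∫_0^π sin²(nx) dx = ∫_0^π cos²(nx) dx = π/2; for n ≠ n', ∫_0^π sin(nx)sin(n'x) dx = ∫_0^π cos(nx)cos(n'x) dx = 0; and by product-to-sum, ∫_0^π sin(nx)cos(n'x) dx = ½∫_0^π [sin((n+n')x) + sin((n−n')x)] dx, which is 0 when n+n' is even and 2n/(n²−n'²) when n+n' is odd (it need not vanish on (0, π)).
  u² squared terms: (-4)²·∫sin(x)² dx = 16·π/2 = 8*π;  (-3)²·∫sin(2x)² dx = 9·π/2 = 9*π/2.
  u² cross terms: 2·(-4)·(-3)·∫sin(x)·sin(2x) dx = 24·(0) = 0.
  So ∫_0^π u² dx = 8*π + 9*π/2 + 0 = 25*π/2.
  (u')² squared terms: (-6)²·∫cos(2x)² dx = 36·π/2 = 18*π;  (-4)²·∫cos(x)² dx = 16·π/2 = 8*π.
  (u')² cross terms: 2·(-6)·(-4)·∫cos(2x)·cos(x) dx = 48·(0) = 0.
  So ∫_0^π (u')² dx = 18*π + 8*π + 0 = 26*π.
||u||_{H^1}^2 = (25*π/2) + (26*π) = 77*π/2.


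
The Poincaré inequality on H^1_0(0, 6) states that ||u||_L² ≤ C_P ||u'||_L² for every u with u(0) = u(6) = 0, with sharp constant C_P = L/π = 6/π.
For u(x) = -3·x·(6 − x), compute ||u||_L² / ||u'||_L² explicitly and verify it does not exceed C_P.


||u||_L² / ||u'||_L² = 3*sqrt(10)/5 < C_P = 6/π.

u(x) = -3·x·(6 − x), so u'(x) = 6*x - 18.
u(x) = -3·x·(6 − x) vanishes at x = 0 and x = 6, so u ∈ H^1_0(0, 6). Differentiate via the product rule and integrate the resulting polynomials term by term.
  ∫_0^6 u² dx = ∫_0^6 (9*x^4 - 108*x^3 + 324*x^2) dx. Term by term:
    ∫_0^6 9*x^4 dx = 69984/5;  ∫_0^6 -108*x^3 dx = -34992;  ∫_0^6 324*x^2 dx = 23328.
  Sum: 69984/5 − 34992 + 23328 = 11664/5.
  ∫_0^6 (u')² dx = ∫_0^6 (36*x^2 - 216*x + 324) dx. Term by term:
    ∫_0^6 36*x^2 dx = 2592;  ∫_0^6 -216*x dx = -3888;  ∫_0^6 324 dx = 1944.
  Sum: 2592 − 3888 + 1944 = 648.
∫_0^6 u² dx = 11664/5, so ||u||_L² = 108*sqrt(5)/5.
∫_0^6 (u')² dx = 648, so ||u'||_L² = 18*sqrt(2).
Ratio ||u||_L² / ||u'||_L² = 3*sqrt(10)/5.
Sharp Poincaré constant on H^1_0(0, 6) is C_P = L/π = 6/π, achieved by sin(π/6·x).
A polynomial bump cannot attain the sharp Poincaré constant (only the first sine eigenfunction does), so the ratio is strictly less than C_P, consistent with ||u||_L² ≤ C_P ||u'||_L².


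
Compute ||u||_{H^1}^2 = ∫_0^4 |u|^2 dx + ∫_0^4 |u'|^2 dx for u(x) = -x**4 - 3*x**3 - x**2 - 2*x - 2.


||u||_{H^1}^2 = 71295968/315

The H^1 norm (squared) on an interval (0, L) is
  ||u||_{H^1}^2 = ∫_0^L u(x)^2 dx + ∫_0^L u'(x)^2 dx.
Compute u'(x) = -4*x**3 - 9*x**2 - 2*x - 2.
Then u(x)^2 = x**8 + 6*x**7 + 11*x**6 + 10*x**5 + 17*x**4 + 16*x**3 + 8*x**2 + 8*x + 4 and u'(x)^2 = 16*x**6 + 72*x**5 + 97*x**4 + 52*x**3 + 40*x**2 + 8*x + 4.
Integrate each monomial from 0 to 4 using ∫_0^4 c·x^n dx = c·4^(n+1)/(n+1):
  ∫_0^4 u(x)^2 dx = ∫_0^4 (x^8 + 6*x^7 + 11*x^6 + 10*x^5 + 17*x^4 + 16*x^3 + 8*x^2 + 8*x + 4) dx. Term by term:
    ∫_0^4 x^8 dx = 262144/9;  ∫_0^4 6*x^7 dx = 49152;  ∫_0^4 11*x^6 dx = 180224/7;
    ∫_0^4 10*x^5 dx = 20480/3;  ∫_0^4 17*x^4 dx = 17408/5;  ∫_0^4 16*x^3 dx = 1024;
    ∫_0^4 8*x^2 dx = 512/3;  ∫_0^4 8*x dx = 64;  ∫_0^4 4 dx = 16.
  Sum: 262144/9 + 49152 + 180224/7 + 20480/3 + 17408/5 + 1024 + 512/3 + 64 + 16 = 36416624/315.
  ∫_0^4 u'(x)^2 dx = ∫_0^4 (16*x^6 + 72*x^5 + 97*x^4 + 52*x^3 + 40*x^2 + 8*x + 4) dx. Term by term:
    ∫_0^4 16*x^6 dx = 262144/7;  ∫_0^4 72*x^5 dx = 49152;  ∫_0^4 97*x^4 dx = 99328/5;
    ∫_0^4 52*x^3 dx = 3328;  ∫_0^4 40*x^2 dx = 2560/3;  ∫_0^4 8*x dx = 64;
    ∫_0^4 4 dx = 16.
  Sum: 262144/7 + 49152 + 99328/5 + 3328 + 2560/3 + 64 + 16 = 11626448/105.
Adding: ||u||_{H^1}^2 = 36416624/315 + 11626448/105 = 71295968/315.


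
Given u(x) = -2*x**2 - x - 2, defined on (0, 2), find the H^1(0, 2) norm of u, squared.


||u||_{H^1}^2 = 2134/15

The H^1 norm (squared) on an interval (0, L) is
  ||u||_{H^1}^2 = ∫_0^L u(x)^2 dx + ∫_0^L u'(x)^2 dx.
Compute u'(x) = -4*x - 1.
Then u(x)^2 = 4*x**4 + 4*x**3 + 9*x**2 + 4*x + 4 and u'(x)^2 = 16*x**2 + 8*x + 1.
Integrate each monomial from 0 to 2 using ∫_0^2 c·x^n dx = c·2^(n+1)/(n+1):
  ∫_0^2 u(x)^2 dx = ∫_0^2 (4*x^4 + 4*x^3 + 9*x^2 + 4*x + 4) dx. Term by term:
    ∫_0^2 4*x^4 dx = 128/5;  ∫_0^2 4*x^3 dx = 16;  ∫_0^2 9*x^2 dx = 24;
    ∫_0^2 4*x dx = 8;  ∫_0^2 4 dx = 8.
  Sum: 128/5 + 16 + 24 + 8 + 8 = 408/5.
  ∫_0^2 u'(x)^2 dx = ∫_0^2 (16*x^2 + 8*x + 1) dx. Term by term:
    ∫_0^2 16*x^2 dx = 128/3;  ∫_0^2 8*x dx = 16;  ∫_0^2 1 dx = 2.
  Sum: 128/3 + 16 + 2 = 182/3.
Adding: ||u||_{H^1}^2 = 408/5 + 182/3 = 2134/15.


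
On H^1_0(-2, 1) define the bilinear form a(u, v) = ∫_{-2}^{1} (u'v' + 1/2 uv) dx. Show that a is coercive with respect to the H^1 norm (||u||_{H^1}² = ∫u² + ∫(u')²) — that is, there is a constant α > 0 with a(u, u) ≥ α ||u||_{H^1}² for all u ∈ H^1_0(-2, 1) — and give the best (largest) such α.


α = (9/2 + π^2)/(9 + π^2)

Coercivity of a(·,·) on H^1_0(-2, 1) means a(u, u) ≥ α ||u||_{H^1}² for every u ∈ H^1_0.
The interval has length L = 3, and Poincaré/coercivity depend only on L. Here a(u, u) = ∫(u')² + (1/2)·∫u².
Here 0 < c = 1/2 < 1. The condition a(u,u) ≥ α||u||_{H^1}² reads (1−α)∫(u')² ≥ (α−c)∫u². Any admissible α is ≤ 1 (rapidly oscillating u have ∫u²/∫(u')² → 0), and α = 1 would force 0 ≥ (1−c)∫u², impossible since c < 1; so 1−α > 0. By the sharp Poincaré inequality on H^1_0 of an interval of length L, ∫(u')² ≥ (π/L)²∫u² with equality for the first sine mode sin(π(x−x₀)/L) (x₀ the left endpoint), so the inequality holds for all u iff (1−α)(π/L)² ≥ α − c, i.e. α ≤ ((π/L)² + c)/((π/L)² + 1) = (1 + c(L/π)²)/(1 + (L/π)²). With (π/L)² = π^2/9 and c = 1/2, the largest admissible constant is α = ((π/L)² + c)/((π/L)² + 1).
Simplifying, α = (9/2 + π^2)/(9 + π^2).


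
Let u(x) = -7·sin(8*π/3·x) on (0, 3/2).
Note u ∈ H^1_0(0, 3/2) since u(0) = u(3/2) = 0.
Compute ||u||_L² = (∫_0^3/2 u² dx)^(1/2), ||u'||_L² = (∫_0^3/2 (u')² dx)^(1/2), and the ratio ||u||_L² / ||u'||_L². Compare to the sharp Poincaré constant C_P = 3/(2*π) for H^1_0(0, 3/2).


||u||_L² / ||u'||_L² = 3/(8*π) < C_P = 3/(2*π).

u(x) = -7·sin(8*π/3·x), so u'(x) = -56*π*cos(8*π*x/3)/3.
Writing u(x) = A·sin(kπx/L) with A = -7 and k = 4, use ∫_0^L sin²(kπx/L) dx = L/2 and ∫_0^L cos²(kπx/L) dx = L/2.
u² = 49·sin²(8*π/3·x) and (u')² = 3136*π^2/9·cos²(8*π/3·x), and each of sin², cos² integrates to L/2 = 3/4 over (0, 3/2).
∫_0^3/2 u² dx = 147/4, so ||u||_L² = 7*sqrt(3)/2.
∫_0^3/2 (u')² dx = 784*π^2/3, so ||u'||_L² = 28*sqrt(3)*π/3.
Ratio ||u||_L² / ||u'||_L² = 3/(8*π).
Sharp Poincaré constant on H^1_0(0, 3/2) is C_P = L/π = 3/(2*π), achieved by sin(2*π/3·x).
This is the k = 4 harmonic; the ratio L/(kπ) is strictly less than C_P = L/π, consistent with the sharp inequality ||u||_L² ≤ C_P ||u'||_L².


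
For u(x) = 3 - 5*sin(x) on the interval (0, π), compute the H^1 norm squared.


||u||_{H^1(0,π)}^2 = -60 + 34*π

u'(x) = -5*cos(x).
Expand u² and (u')² and integrate term by term on (0, π), using: for integers n ≥ 1, ∫_0^π sin²(nx) dx = ∫_0^π cos²(nx) dx = π/2; for n ≠ n', ∫_0^π sin(nx)sin(n'x) dx = ∫_0^π cos(nx)cos(n'x) dx = 0; and by product-to-sum, ∫_0^π sin(nx)cos(n'x) dx = ½∫_0^π [sin((n+n')x) + sin((n−n')x)] dx, which is 0 when n+n' is even and 2n/(n²−n'²) when n+n' is odd (it need not vanish on (0, π)). For the constant mode: ∫_0^π 1 dx = π, ∫_0^π cos(nx) dx = 0, ∫_0^π sin(nx) dx = (1−(−1)^n)/n.
  u² squared terms: (3)²·∫1 dx = 9·π = 9*π;  (-5)²·∫sin(x)² dx = 25·π/2 = 25*π/2.
  u² cross terms: 2·(3)·(-5)·∫1·sin(x) dx = -30·(2) = -60.
  So ∫_0^π u² dx = 9*π + 25*π/2 − 60 = -60 + 43*π/2.
  (u')² squared terms: (-5)²·∫cos(x)² dx = 25·π/2 = 25*π/2.
  So ∫_0^π (u')² dx = 25*π/2.
||u||_{H^1}^2 = (-60 + 43*π/2) + (25*π/2) = -60 + 34*π.


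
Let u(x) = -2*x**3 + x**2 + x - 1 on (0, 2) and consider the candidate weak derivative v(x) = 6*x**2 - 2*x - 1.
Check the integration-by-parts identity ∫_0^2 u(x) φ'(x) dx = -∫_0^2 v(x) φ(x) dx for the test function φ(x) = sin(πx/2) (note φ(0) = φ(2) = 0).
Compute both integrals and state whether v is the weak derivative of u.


LHS = -192/π^3 + 36/π, RHS = -36/π + 192/π^3. No, v is not the weak derivative of u.

u(x) = -2*x**3 + x**2 + x - 1, classical derivative u'(x) = -6*x**2 + 2*x + 1.
φ(x) = sin(πx/2), so φ'(x) = π*cos(π*x/2)/2.
Note φ(0) = φ(2) = 0, so the boundary term u·φ vanishes.
LHS = ∫_0^2 u(x) φ'(x) dx = ∫_0^2 (-π*x^3*cos(π*x/2) + π*x^2*cos(π*x/2)/2 + π*x*cos(π*x/2)/2 - π*cos(π*x/2)/2) dx. Term by term:
  ∫_0^2 -π*cos(π*x/2)/2 dx = 0;  ∫_0^2 π*x*cos(π*x/2)/2 dx = -4/π;  ∫_0^2 π*x^2*cos(π*x/2)/2 dx = -8/π;
  ∫_0^2 -π*x^3*cos(π*x/2) dx = -192/π^3 + 48/π.
Sum: 0 − 4/π − 8/π + -192/π^3 + 48/π = -192/π^3 + 36/π.
So LHS = -192/π^3 + 36/π.
∫_0^2 v(x) φ(x) dx = ∫_0^2 (6*x^2*sin(π*x/2) - 2*x*sin(π*x/2) - sin(π*x/2)) dx. Term by term:
  ∫_0^2 -sin(π*x/2) dx = -4/π;  ∫_0^2 -2*x*sin(π*x/2) dx = -8/π;  ∫_0^2 6*x^2*sin(π*x/2) dx = -192/π^3 + 48/π.
Sum: -4/π − 8/π + -192/π^3 + 48/π = -192/π^3 + 36/π.
So RHS = -∫_0^2 v(x) φ(x) dx = -36/π + 192/π^3.
LHS − RHS = -384/π^3 + 72/π ≠ 0, so the identity fails.
(For a valid weak derivative the identity must hold for EVERY test function, in particular this one. The failure shows v is NOT the weak derivative of u.)
Correct weak derivative would be u'(x) = -6*x**2 + 2*x + 1.


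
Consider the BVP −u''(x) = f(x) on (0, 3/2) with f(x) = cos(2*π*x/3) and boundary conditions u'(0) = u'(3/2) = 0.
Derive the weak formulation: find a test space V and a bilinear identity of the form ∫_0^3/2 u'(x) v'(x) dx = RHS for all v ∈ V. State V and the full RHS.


V = H^1(0, 3/2) (no boundary constraint on v; u is determined up to an additive constant); weak form: ∫_0^3/2 u'v' dx = ∫_0^3/2 (cos(2*π*x/3)) v dx for all v ∈ V.

Multiply both sides by a test function v and integrate from 0 to 3/2:
  ∫_0^3/2 −u''(x) v(x) dx = ∫_0^3/2 f(x) v(x) dx.
Integrate the LHS by parts once:
  ∫_0^3/2 −u'' v dx = −[u'(x) v(x)]_0^3/2 + ∫_0^3/2 u'(x) v'(x) dx.
Thus ∫_0^3/2 u'(x) v'(x) dx = ∫_0^3/2 f(x) v(x) dx + [u'(x) v(x)]_0^3/2.
Choose V so that boundary terms are either known or forced to vanish.
u has homogeneous Neumann: u'(0) = u'(3/2) = 0. So [u' v]_0^3/2 = 0·v(3/2) − 0·v(0) = 0 for any v; take V = H^1(0, 3/2).
Weak formulation: find u (satisfying any essential BC) such that ∫_0^3/2 u'(x) v'(x) dx = ∫_0^3/2 f v dx for all v ∈ V (homogeneous Neumann, so boundary terms vanish).
Substituting f(x) = cos(2*π*x/3), the right-hand side is ∫_0^3/2 (cos(2*π*x/3)) v dx.
Compatibility check (pure Neumann): taking v ≡ 1 ∈ V gives 0 = ∫_0^3/2 f dx + (0) − (0), i.e. ∫_0^3/2 f dx must equal u'(0) − u'(3/2) = 0. Indeed ∫_0^3/2 (cos(2*π*x/3)) dx = 0, so the data are compatible. The solution is then unique only up to an additive constant (fix it e.g. by requiring ∫_0^3/2 u dx = 0).


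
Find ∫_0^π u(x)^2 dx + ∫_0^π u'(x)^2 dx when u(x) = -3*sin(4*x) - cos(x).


||u||_{H^1(0,π)}^2 = 32/5 + 155*π/2

u'(x) = sin(x) - 12*cos(4*x).
Expand u² and (u')² and integrate term by term on (0, π), using: for integers n ≥ 1, ∫_0^π sin²(nx) dx = ∫_0^π cos²(nx) dx = π/2; for n ≠ n', ∫_0^π sin(nx)sin(n'x) dx = ∫_0^π cos(nx)cos(n'x) dx = 0; and by product-to-sum, ∫_0^π sin(nx)cos(n'x) dx = ½∫_0^π [sin((n+n')x) + sin((n−n')x)] dx, which is 0 when n+n' is even and 2n/(n²−n'²) when n+n' is odd (it need not vanish on (0, π)).
  u² squared terms: (-1)²·∫cos(x)² dx = 1·π/2 = π/2;  (-3)²·∫sin(4x)² dx = 9·π/2 = 9*π/2.
  u² cross terms: 2·(-1)·(-3)·∫cos(x)·sin(4x) dx = 6·(8/15) = 16/5.
  So ∫_0^π u² dx = π/2 + 9*π/2 + 16/5 = 16/5 + 5*π.
  (u')² squared terms: (-12)²·∫cos(4x)² dx = 144·π/2 = 72*π;  (1)²·∫sin(x)² dx = 1·π/2 = π/2.
  (u')² cross terms: 2·(-12)·(1)·∫cos(4x)·sin(x) dx = -24·(-2/15) = 16/5.
  So ∫_0^π (u')² dx = 72*π + π/2 + 16/5 = 16/5 + 145*π/2.
||u||_{H^1}^2 = (16/5 + 5*π) + (16/5 + 145*π/2) = 32/5 + 155*π/2.


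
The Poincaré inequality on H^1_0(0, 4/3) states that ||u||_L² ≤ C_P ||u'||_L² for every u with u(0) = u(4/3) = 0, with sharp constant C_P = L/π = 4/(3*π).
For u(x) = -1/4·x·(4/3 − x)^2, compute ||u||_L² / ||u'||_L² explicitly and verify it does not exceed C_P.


||u||_L² / ||u'||_L² = 2*sqrt(14)/21 < C_P = 4/(3*π).

u(x) = -1/4·x·(4/3 − x)^2, so u'(x) = (4 - 9*x)*(3*x - 4)/36.
u(x) = -1/4·x·(4/3 − x)^2 vanishes at x = 0 and x = 4/3, so u ∈ H^1_0(0, 4/3). Differentiate via the product rule and integrate the resulting polynomials term by term.
  ∫_0^4/3 u² dx = ∫_0^4/3 (x^6/16 - x^5/3 + 2*x^4/3 - 16*x^3/27 + 16*x^2/81) dx. Term by term:
    ∫_0^4/3 x^6/16 dx = 1024/15309;  ∫_0^4/3 -x^5/3 dx = -2048/6561;  ∫_0^4/3 2*x^4/3 dx = 2048/3645;
    ∫_0^4/3 -16*x^3/27 dx = -1024/2187;  ∫_0^4/3 16*x^2/81 dx = 1024/6561.
  Sum: 1024/15309 − 2048/6561 + 2048/3645 − 1024/2187 + 1024/6561 = 1024/229635.
  ∫_0^4/3 (u')² dx = ∫_0^4/3 (9*x^4/16 - 2*x^3 + 22*x^2/9 - 32*x/27 + 16/81) dx. Term by term:
    ∫_0^4/3 9*x^4/16 dx = 64/135;  ∫_0^4/3 -2*x^3 dx = -128/81;  ∫_0^4/3 22*x^2/9 dx = 1408/729;
    ∫_0^4/3 -32*x/27 dx = -256/243;  ∫_0^4/3 16/81 dx = 64/243.
  Sum: 64/135 − 128/81 + 1408/729 − 256/243 + 64/243 = 128/3645.
∫_0^4/3 u² dx = 1024/229635, so ||u||_L² = 32*sqrt(35)/2835.
∫_0^4/3 (u')² dx = 128/3645, so ||u'||_L² = 8*sqrt(10)/135.
Ratio ||u||_L² / ||u'||_L² = 2*sqrt(14)/21.
Sharp Poincaré constant on H^1_0(0, 4/3) is C_P = L/π = 4/(3*π), achieved by sin(3*π/4·x).
A polynomial bump cannot attain the sharp Poincaré constant (only the first sine eigenfunction does), so the ratio is strictly less than C_P, consistent with ||u||_L² ≤ C_P ||u'||_L².


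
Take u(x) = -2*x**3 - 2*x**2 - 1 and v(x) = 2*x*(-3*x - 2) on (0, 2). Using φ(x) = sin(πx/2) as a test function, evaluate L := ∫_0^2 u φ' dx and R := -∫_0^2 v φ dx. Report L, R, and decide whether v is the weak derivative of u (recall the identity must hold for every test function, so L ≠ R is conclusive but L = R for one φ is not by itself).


LHS = -192/π^3 + 64/π, RHS = -192/π^3 + 64/π. Yes, v = u' weakly.

u(x) = -2*x**3 - 2*x**2 - 1, classical derivative u'(x) = -6*x**2 - 4*x.
φ(x) = sin(πx/2), so φ'(x) = π*cos(π*x/2)/2.
Note φ(0) = φ(2) = 0, so the boundary term u·φ vanishes.
LHS = ∫_0^2 u(x) φ'(x) dx = ∫_0^2 (-π*x^3*cos(π*x/2) - π*x^2*cos(π*x/2) - π*cos(π*x/2)/2) dx. Term by term:
  ∫_0^2 -π*cos(π*x/2)/2 dx = 0;  ∫_0^2 -π*x^2*cos(π*x/2) dx = 16/π;  ∫_0^2 -π*x^3*cos(π*x/2) dx = -192/π^3 + 48/π.
Sum: 0 + 16/π + -192/π^3 + 48/π = -192/π^3 + 64/π.
So LHS = -192/π^3 + 64/π.
∫_0^2 v(x) φ(x) dx = ∫_0^2 (-6*x^2*sin(π*x/2) - 4*x*sin(π*x/2)) dx. Term by term:
  ∫_0^2 -6*x^2*sin(π*x/2) dx = -48/π + 192/π^3;  ∫_0^2 -4*x*sin(π*x/2) dx = -16/π.
Sum: -48/π + 192/π^3 − 16/π = -64/π + 192/π^3.
So RHS = -∫_0^2 v(x) φ(x) dx = -192/π^3 + 64/π.
LHS = RHS, so the identity holds for this test φ.
Moreover u is smooth here and v(x) = u'(x) = -6*x**2 - 4*x pointwise, so the identity holds for every test function. Hence v is the weak derivative of u.


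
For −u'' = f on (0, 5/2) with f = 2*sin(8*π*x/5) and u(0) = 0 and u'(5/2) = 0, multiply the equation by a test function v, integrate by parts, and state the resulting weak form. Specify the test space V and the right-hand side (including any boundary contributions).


V = {v ∈ H^1(0, 5/2) : v(0) = 0} (test functions vanish at x = 0 where u is specified); weak form: ∫_0^5/2 u'v' dx = ∫_0^5/2 (2*sin(8*π*x/5)) v dx for all v ∈ V.

Multiply both sides by a test function v and integrate from 0 to 5/2:
  ∫_0^5/2 −u''(x) v(x) dx = ∫_0^5/2 f(x) v(x) dx.
Integrate the LHS by parts once:
  ∫_0^5/2 −u'' v dx = −[u'(x) v(x)]_0^5/2 + ∫_0^5/2 u'(x) v'(x) dx.
Thus ∫_0^5/2 u'(x) v'(x) dx = ∫_0^5/2 f(x) v(x) dx + [u'(x) v(x)]_0^5/2.
Choose V so that boundary terms are either known or forced to vanish.
Mixed BC: u(0) = 0 (Dirichlet) and u'(5/2) = 0 (Neumann). Define V = {v ∈ H^1(0, 5/2) : v(0) = 0}. Then [u' v]_0^5/2 = u'(5/2)·v(5/2) − u'(0)·0 = 0.
Weak formulation: find u (satisfying any essential BC) such that ∫_0^5/2 u'(x) v'(x) dx = ∫_0^5/2 f v dx for all v ∈ V (Dirichlet at 0 absorbed into V; the Neumann datum at x = 5/2 is zero, so no boundary term remains).
Substituting f(x) = 2*sin(8*π*x/5), the right-hand side is ∫_0^5/2 (2*sin(8*π*x/5)) v dx.


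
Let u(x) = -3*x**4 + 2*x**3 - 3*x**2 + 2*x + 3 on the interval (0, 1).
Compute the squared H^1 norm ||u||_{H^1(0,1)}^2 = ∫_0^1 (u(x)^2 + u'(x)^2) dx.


||u||_{H^1}^2 = 4903/210

The H^1 norm (squared) on an interval (0, L) is
  ||u||_{H^1}^2 = ∫_0^L u(x)^2 dx + ∫_0^L u'(x)^2 dx.
Compute u'(x) = -12*x**3 + 6*x**2 - 6*x + 2.
Then u(x)^2 = 9*x**8 - 12*x**7 + 22*x**6 - 24*x**5 - x**4 - 14*x**2 + 12*x + 9 and u'(x)^2 = 144*x**6 - 144*x**5 + 180*x**4 - 120*x**3 + 60*x**2 - 24*x + 4.
Integrate each monomial from 0 to 1 using ∫_0^1 c·x^n dx = c·1^(n+1)/(n+1):
  ∫_0^1 u(x)^2 dx = ∫_0^1 (9*x^8 - 12*x^7 + 22*x^6 - 24*x^5 - x^4 - 14*x^2 + 12*x + 9) dx. Term by term:
    ∫_0^1 9*x^8 dx = 1;  ∫_0^1 -12*x^7 dx = -3/2;  ∫_0^1 22*x^6 dx = 22/7;
    ∫_0^1 -24*x^5 dx = -4;  ∫_0^1 -x^4 dx = -1/5;  ∫_0^1 -14*x^2 dx = -14/3;
    ∫_0^1 12*x dx = 6;  ∫_0^1 9 dx = 9.
  Sum: 1 − 3/2 + 22/7 − 4 − 1/5 − 14/3 + 6 + 9 = 1843/210.
  ∫_0^1 u'(x)^2 dx = ∫_0^1 (144*x^6 - 144*x^5 + 180*x^4 - 120*x^3 + 60*x^2 - 24*x + 4) dx. Term by term:
    ∫_0^1 144*x^6 dx = 144/7;  ∫_0^1 -144*x^5 dx = -24;  ∫_0^1 180*x^4 dx = 36;
    ∫_0^1 -120*x^3 dx = -30;  ∫_0^1 60*x^2 dx = 20;  ∫_0^1 -24*x dx = -12;
    ∫_0^1 4 dx = 4.
  Sum: 144/7 − 24 + 36 − 30 + 20 − 12 + 4 = 102/7.
Adding: ||u||_{H^1}^2 = 1843/210 + 102/7 = 4903/210.


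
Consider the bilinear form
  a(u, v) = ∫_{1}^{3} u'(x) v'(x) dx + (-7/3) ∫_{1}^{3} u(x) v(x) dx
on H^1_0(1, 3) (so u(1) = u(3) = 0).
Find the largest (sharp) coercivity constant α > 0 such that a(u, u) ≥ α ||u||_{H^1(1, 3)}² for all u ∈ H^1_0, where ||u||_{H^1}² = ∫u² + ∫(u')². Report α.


α = (-28/3 + π^2)/(4 + π^2)

Coercivity of a(·,·) on H^1_0(1, 3) means a(u, u) ≥ α ||u||_{H^1}² for every u ∈ H^1_0.
The interval has length L = 2, and Poincaré/coercivity depend only on L. Here a(u, u) = ∫(u')² + (-7/3)·∫u².
Here c = -7/3 < 0 with |c| < (π/L)² = π^2/4, so coercivity still holds. The condition a(u,u) ≥ α||u||_{H^1}² reads (1−α)∫(u')² ≥ (α−c)∫u². Any admissible α is ≤ 1 (rapidly oscillating u have ∫u²/∫(u')² → 0), and α = 1 would force 0 ≥ (1−c)∫u², impossible since c < 1; so 1−α > 0. By the sharp Poincaré inequality on H^1_0 of an interval of length L, ∫(u')² ≥ (π/L)²∫u² with equality for the first sine mode sin(π(x−x₀)/L) (x₀ the left endpoint), so the inequality holds for all u iff (1−α)(π/L)² ≥ α − c, i.e. α ≤ ((π/L)² + c)/((π/L)² + 1) = (1 + c(L/π)²)/(1 + (L/π)²). (Direct route, valid since c ≤ 0: Poincaré gives c∫u² ≥ c(L/π)²∫(u')², so a(u,u) ≥ (1 + c(L/π)²)∫(u')², while ||u||_{H^1}² ≤ (1 + (L/π)²)∫(u')²; dividing yields the same α.) With (π/L)² = π^2/4 and c = -7/3, the largest admissible constant is α = ((π/L)² + c)/((π/L)² + 1).
Simplifying, α = (-28/3 + π^2)/(4 + π^2).


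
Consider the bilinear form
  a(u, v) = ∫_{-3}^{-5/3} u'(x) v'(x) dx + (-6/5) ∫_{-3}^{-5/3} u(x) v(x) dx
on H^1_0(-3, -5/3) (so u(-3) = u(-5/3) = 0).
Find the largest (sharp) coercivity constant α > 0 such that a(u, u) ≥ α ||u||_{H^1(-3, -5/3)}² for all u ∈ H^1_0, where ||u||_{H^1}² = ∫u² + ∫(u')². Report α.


α = 3*(-32 + 15*π^2)/(5*(16 + 9*π^2))

Coercivity of a(·,·) on H^1_0(-3, -5/3) means a(u, u) ≥ α ||u||_{H^1}² for every u ∈ H^1_0.
The interval has length L = 4/3, and Poincaré/coercivity depend only on L. Here a(u, u) = ∫(u')² + (-6/5)·∫u².
Here c = -6/5 < 0 with |c| < (π/L)² = 9*π^2/16, so coercivity still holds. The condition a(u,u) ≥ α||u||_{H^1}² reads (1−α)∫(u')² ≥ (α−c)∫u². Any admissible α is ≤ 1 (rapidly oscillating u have ∫u²/∫(u')² → 0), and α = 1 would force 0 ≥ (1−c)∫u², impossible since c < 1; so 1−α > 0. By the sharp Poincaré inequality on H^1_0 of an interval of length L, ∫(u')² ≥ (π/L)²∫u² with equality for the first sine mode sin(π(x−x₀)/L) (x₀ the left endpoint), so the inequality holds for all u iff (1−α)(π/L)² ≥ α − c, i.e. α ≤ ((π/L)² + c)/((π/L)² + 1) = (1 + c(L/π)²)/(1 + (L/π)²). (Direct route, valid since c ≤ 0: Poincaré gives c∫u² ≥ c(L/π)²∫(u')², so a(u,u) ≥ (1 + c(L/π)²)∫(u')², while ||u||_{H^1}² ≤ (1 + (L/π)²)∫(u')²; dividing yields the same α.) With (π/L)² = 9*π^2/16 and c = -6/5, the largest admissible constant is α = ((π/L)² + c)/((π/L)² + 1).
Simplifying, α = 3*(-32 + 15*π^2)/(5*(16 + 9*π^2)).
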